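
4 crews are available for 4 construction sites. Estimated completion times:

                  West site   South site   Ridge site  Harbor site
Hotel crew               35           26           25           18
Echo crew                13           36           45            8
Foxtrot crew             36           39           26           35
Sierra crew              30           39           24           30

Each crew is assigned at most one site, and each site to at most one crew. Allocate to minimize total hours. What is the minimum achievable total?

Minimum total: 90 hours

This is the linear assignment problem.
Optimal: Hotel crew→South site (26 hours), Echo crew→Harbor site (8 hours), Foxtrot crew→Ridge site (26 hours), Sierra crew→West site (30 hours) — total 26+8+26+30 = 90 hours.
Row-greedy (each crew in turn takes its cheapest remaining site) gives 96 hours, worse by 6.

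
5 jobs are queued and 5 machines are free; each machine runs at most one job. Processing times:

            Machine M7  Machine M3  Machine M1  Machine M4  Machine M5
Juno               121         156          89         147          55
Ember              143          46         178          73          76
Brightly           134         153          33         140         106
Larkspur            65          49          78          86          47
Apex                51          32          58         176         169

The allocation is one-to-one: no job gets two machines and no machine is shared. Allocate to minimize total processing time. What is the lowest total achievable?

Min total: 258 min

This is a one-to-one assignment (minimum-cost bipartite matching).
Optimal: Juno→Machine M5 (55 min), Ember→Machine M4 (73 min), Brightly→Machine M1 (33 min), Larkspur→Machine M7 (65 min), Apex→Machine M3 (32 min) — total 55+73+33+65+32 = 258 min.
Row-greedy (each job in turn takes its cheapest remaining machine) gives 375 min, worse by 117.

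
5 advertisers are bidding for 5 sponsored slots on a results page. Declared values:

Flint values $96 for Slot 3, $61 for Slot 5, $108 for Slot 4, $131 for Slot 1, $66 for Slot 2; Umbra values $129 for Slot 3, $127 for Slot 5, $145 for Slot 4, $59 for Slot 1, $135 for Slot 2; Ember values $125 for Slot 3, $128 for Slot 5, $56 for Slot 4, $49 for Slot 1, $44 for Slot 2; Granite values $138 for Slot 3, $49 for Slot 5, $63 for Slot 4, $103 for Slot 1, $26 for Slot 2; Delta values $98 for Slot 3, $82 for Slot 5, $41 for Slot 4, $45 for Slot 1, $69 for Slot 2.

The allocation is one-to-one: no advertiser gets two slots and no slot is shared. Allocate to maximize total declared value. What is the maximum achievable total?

Optimal: Flint→Slot 1 ($131), Umbra→Slot 4 ($145), Ember→Slot 5 ($128), Granite→Slot 3 ($138), Delta→Slot 2 ($69) — total 131+145+128+138+69 = $611.

Max total: $611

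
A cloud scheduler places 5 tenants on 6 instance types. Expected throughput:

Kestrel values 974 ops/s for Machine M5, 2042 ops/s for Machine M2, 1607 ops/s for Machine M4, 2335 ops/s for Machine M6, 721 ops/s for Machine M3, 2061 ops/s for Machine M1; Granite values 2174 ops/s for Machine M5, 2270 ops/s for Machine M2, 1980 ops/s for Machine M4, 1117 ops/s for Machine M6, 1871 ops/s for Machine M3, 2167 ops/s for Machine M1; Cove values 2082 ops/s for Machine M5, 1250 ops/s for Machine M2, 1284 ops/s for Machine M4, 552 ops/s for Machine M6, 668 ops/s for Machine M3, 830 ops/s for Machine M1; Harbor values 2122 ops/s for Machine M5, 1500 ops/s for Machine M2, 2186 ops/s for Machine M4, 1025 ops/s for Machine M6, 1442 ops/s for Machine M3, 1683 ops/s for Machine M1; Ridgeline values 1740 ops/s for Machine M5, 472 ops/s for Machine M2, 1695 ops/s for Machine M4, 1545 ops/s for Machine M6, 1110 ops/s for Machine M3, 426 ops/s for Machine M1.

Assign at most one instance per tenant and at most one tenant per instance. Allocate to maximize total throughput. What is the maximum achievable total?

Maximum total: 10144 ops/s

This is a one-to-one assignment (maximum-weight bipartite matching).
Optimal: Kestrel→Machine M1 (2061 ops/s), Granite→Machine M2 (2270 ops/s), Cove→Machine M5 (2082 ops/s), Harbor→Machine M4 (2186 ops/s), Ridgeline→Machine M6 (1545 ops/s) — total 2061+2270+2082+2186+1545 = 10144 ops/s.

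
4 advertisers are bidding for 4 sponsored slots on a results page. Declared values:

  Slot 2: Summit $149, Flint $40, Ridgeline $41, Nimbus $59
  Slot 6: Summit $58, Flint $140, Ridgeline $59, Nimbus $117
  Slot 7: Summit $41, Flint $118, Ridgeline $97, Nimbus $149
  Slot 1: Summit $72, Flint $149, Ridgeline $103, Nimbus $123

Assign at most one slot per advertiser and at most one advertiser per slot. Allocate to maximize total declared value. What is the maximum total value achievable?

Optimal: Summit→Slot 2 ($149), Flint→Slot 6 ($140), Ridgeline→Slot 1 ($103), Nimbus→Slot 7 ($149) — total 149+140+103+149 = $541.
Row-greedy (each advertiser in turn takes its best remaining slot) gives $512, worse by 29.
No other one-to-one assignment exceeds $541.

Max total: $541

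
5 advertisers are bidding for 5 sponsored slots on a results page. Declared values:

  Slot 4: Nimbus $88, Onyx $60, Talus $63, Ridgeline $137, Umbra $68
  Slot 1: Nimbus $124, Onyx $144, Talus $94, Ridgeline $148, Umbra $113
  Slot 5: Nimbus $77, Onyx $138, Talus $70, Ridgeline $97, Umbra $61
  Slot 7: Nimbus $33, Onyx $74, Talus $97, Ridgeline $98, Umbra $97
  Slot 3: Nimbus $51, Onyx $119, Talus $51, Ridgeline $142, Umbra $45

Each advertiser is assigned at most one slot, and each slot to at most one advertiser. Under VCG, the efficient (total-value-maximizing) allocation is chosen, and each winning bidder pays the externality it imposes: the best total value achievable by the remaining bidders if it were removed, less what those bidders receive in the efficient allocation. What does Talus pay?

Talus pays $20.

Efficient allocation: Nimbus→Slot 4 ($88), Onyx→Slot 5 ($138), Talus→Slot 7 ($97), Ridgeline→Slot 3 ($142), Umbra→Slot 1 ($113); total welfare W = $578.
Talus receives Slot 7 at value $97, so the others get W − 97 = $481.
Without Talus: best allocation of the remaining 4 bidders over all 5 slots is Nimbus→Slot 1 ($124), Onyx→Slot 5 ($138), Ridgeline→Slot 3 ($142), Umbra→Slot 7 ($97), total $501.
VCG payment = (others' best without Talus) − (others' welfare with Talus) = 501 − 481 = $20.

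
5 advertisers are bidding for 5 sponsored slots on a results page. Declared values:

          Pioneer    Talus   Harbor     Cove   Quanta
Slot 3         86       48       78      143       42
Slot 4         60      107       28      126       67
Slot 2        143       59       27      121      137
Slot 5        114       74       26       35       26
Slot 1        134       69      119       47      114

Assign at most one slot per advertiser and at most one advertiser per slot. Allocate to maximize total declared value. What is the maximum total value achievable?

Max total: $620

Treat this as an assignment problem: match each advertiser to one slot.
Optimal: Pioneer→Slot 5 ($114), Talus→Slot 4 ($107), Harbor→Slot 1 ($119), Cove→Slot 3 ($143), Quanta→Slot 2 ($137) — total 114+107+119+143+137 = $620.
Every other assignment is strictly worse.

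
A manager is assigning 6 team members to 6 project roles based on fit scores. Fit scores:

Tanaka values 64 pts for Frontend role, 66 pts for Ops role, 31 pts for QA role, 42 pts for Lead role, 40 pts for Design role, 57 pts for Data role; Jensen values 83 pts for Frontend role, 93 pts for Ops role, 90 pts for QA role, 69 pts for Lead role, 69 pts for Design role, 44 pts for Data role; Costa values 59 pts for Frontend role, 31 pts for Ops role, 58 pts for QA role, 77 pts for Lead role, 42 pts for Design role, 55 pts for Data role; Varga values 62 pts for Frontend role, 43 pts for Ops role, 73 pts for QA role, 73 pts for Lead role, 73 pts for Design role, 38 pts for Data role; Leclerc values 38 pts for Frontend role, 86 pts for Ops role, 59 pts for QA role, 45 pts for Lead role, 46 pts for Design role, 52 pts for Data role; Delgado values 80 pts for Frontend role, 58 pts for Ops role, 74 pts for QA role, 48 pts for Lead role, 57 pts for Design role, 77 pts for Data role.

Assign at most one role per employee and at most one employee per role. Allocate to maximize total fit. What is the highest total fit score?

Optimal: Tanaka→Frontend role (64 pts), Jensen→QA role (90 pts), Costa→Lead role (77 pts), Varga→Design role (73 pts), Leclerc→Ops role (86 pts), Delgado→Data role (77 pts) — total 64+90+77+73+86+77 = 467 pts.
Column-greedy (each role in turn goes to its best remaining employee) gives 450 pts, worse by 17.

Max total: 467 pts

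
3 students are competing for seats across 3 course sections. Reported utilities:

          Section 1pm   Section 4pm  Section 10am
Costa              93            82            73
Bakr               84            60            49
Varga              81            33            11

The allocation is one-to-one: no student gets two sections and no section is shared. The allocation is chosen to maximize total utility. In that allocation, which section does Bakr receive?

Treat this as an assignment problem: match each student to one section.
Optimal: Costa→Section 10am (73 points), Bakr→Section 4pm (60 points), Varga→Section 1pm (81 points) — total 73+60+81 = 214 points.
Column-greedy (each section in turn goes to its best remaining student) gives 164 points, worse by 50.
Swapping Bakr↔Costa (Bakr→Section 10am 49 points, Costa→Section 4pm 82 points) loses 2.
Checked against all permutations: 214 points is optimal.
Bakr's own top section is Section 1pm (84 points), but forcing Bakr→Section 1pm and reassigning the rest optimally gives only 190 points — worse by 24.

Bakr receives Section 4pm.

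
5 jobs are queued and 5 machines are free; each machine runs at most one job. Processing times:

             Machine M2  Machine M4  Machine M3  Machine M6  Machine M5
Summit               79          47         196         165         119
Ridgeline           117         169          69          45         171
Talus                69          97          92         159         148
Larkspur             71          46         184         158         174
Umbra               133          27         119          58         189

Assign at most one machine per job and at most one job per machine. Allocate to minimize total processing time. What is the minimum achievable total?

Min total: 354 min

Optimal: Summit→Machine M5 (119 min), Ridgeline→Machine M6 (45 min), Talus→Machine M3 (92 min), Larkspur→Machine M2 (71 min), Umbra→Machine M4 (27 min) — total 119+45+92+71+27 = 354 min.
Min-entry greedy (repeatedly take the single cheapest remaining cell) gives 444 min, worse by 90.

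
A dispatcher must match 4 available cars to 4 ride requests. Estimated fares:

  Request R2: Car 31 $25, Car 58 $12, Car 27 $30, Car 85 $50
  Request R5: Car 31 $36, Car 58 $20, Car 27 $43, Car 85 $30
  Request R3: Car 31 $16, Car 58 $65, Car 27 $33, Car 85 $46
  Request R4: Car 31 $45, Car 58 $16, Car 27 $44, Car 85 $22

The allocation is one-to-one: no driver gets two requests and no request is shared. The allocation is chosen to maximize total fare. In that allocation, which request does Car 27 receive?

Optimal: Car 31→Request R4 ($45), Car 58→Request R3 ($65), Car 27→Request R5 ($43), Car 85→Request R2 ($50) — total 45+65+43+50 = $203.
Checked against all permutations: $203 is optimal.
Car 27's own top request is Request R4 ($44), but forcing Car 27→Request R4 and reassigning the rest optimally gives only $195 — worse by 8.

Car 27 receives Request R5.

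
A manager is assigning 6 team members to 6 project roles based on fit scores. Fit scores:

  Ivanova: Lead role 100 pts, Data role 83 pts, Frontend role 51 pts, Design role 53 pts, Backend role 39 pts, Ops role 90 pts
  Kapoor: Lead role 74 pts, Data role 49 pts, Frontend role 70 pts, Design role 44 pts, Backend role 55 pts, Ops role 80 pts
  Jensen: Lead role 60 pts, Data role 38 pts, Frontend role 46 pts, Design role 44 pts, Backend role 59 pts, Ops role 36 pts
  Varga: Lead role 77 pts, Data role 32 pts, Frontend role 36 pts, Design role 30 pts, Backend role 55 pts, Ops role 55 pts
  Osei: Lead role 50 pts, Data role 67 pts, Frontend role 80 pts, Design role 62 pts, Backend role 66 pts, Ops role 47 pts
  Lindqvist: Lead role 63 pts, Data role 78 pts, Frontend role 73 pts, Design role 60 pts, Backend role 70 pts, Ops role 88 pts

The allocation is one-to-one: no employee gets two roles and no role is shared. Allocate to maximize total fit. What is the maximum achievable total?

This is a one-to-one assignment (maximum-weight bipartite matching).
Optimal: Ivanova→Data role (83 pts), Kapoor→Frontend role (70 pts), Jensen→Backend role (59 pts), Varga→Lead role (77 pts), Osei→Design role (62 pts), Lindqvist→Ops role (88 pts) — total 83+70+59+77+62+88 = 439 pts.
No other one-to-one assignment exceeds 439 pts.

Max total: 439 pts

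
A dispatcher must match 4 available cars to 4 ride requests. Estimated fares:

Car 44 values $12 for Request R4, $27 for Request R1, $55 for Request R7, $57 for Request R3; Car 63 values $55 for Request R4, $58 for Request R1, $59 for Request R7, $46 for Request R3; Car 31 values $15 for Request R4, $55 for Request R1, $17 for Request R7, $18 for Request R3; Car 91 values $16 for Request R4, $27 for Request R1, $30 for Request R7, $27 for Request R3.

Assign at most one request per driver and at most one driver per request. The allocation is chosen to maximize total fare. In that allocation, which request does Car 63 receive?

Optimal: Car 44→Request R3 ($57), Car 63→Request R4 ($55), Car 31→Request R1 ($55), Car 91→Request R7 ($30) — total 57+55+55+30 = $197.
Row-greedy (each driver in turn takes its best remaining request) gives $187, worse by 10.
Every other assignment is strictly worse.
Car 63's own top request is Request R7 ($59), but forcing Car 63→Request R7 and reassigning the rest optimally gives only $187 — worse by 10.

Car 63 receives Request R4.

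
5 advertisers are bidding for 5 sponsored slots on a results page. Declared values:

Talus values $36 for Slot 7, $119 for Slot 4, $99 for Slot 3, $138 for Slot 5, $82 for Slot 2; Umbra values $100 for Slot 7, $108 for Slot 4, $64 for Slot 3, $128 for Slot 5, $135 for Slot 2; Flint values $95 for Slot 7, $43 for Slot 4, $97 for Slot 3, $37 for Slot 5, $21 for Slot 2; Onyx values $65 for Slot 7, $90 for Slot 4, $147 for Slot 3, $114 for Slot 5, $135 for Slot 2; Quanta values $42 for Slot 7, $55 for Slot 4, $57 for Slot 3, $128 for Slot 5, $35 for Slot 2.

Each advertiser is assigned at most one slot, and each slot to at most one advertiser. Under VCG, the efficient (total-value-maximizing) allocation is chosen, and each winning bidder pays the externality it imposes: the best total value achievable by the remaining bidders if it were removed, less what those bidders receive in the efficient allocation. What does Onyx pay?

Efficient allocation: Talus→Slot 4 ($119), Umbra→Slot 2 ($135), Flint→Slot 7 ($95), Onyx→Slot 3 ($147), Quanta→Slot 5 ($128); total welfare W = $624.
Onyx receives Slot 3 at value $147, so the others get W − 147 = $477.
Without Onyx: best allocation of the remaining 4 bidders over all 5 slots is Talus→Slot 4 ($119), Umbra→Slot 2 ($135), Flint→Slot 3 ($97), Quanta→Slot 5 ($128), total $479.
VCG payment = (others' best without Onyx) − (others' welfare with Onyx) = 479 − 477 = $2.

Onyx pays $2.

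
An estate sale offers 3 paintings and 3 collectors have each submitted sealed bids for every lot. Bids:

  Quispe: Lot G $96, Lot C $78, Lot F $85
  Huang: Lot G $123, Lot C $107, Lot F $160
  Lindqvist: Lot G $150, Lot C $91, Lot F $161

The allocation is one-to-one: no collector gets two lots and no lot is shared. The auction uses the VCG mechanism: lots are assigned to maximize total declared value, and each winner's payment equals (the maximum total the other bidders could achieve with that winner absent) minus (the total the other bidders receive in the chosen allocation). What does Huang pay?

Huang pays $29.

Efficient allocation: Quispe→Lot C ($78), Huang→Lot F ($160), Lindqvist→Lot G ($150); total welfare W = $388.
Huang receives Lot F at value $160, so the others get W − 160 = $228.
Without Huang: best allocation of the remaining 2 bidders over all 3 lots is Quispe→Lot G ($96), Lindqvist→Lot F ($161), total $257.
VCG payment = (others' best without Huang) − (others' welfare with Huang) = 257 − 228 = $29.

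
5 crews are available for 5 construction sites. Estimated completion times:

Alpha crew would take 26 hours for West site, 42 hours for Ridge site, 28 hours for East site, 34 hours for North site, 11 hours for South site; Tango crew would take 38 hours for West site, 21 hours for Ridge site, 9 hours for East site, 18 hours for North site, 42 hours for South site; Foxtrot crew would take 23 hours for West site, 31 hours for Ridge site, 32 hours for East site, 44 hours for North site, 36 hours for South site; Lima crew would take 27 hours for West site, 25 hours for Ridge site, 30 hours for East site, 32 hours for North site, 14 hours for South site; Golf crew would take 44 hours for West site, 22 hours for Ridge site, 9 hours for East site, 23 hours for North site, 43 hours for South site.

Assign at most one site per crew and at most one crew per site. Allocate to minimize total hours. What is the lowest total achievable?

This is the linear assignment problem.
Optimal: Alpha crew→South site (11 hours), Tango crew→North site (18 hours), Foxtrot crew→West site (23 hours), Lima crew→Ridge site (25 hours), Golf crew→East site (9 hours) — total 11+18+23+25+9 = 86 hours.
Row-greedy (each crew in turn takes its cheapest remaining site) gives 91 hours, worse by 5.
Checked against all permutations: 86 hours is optimal.

Minimum total: 86 hours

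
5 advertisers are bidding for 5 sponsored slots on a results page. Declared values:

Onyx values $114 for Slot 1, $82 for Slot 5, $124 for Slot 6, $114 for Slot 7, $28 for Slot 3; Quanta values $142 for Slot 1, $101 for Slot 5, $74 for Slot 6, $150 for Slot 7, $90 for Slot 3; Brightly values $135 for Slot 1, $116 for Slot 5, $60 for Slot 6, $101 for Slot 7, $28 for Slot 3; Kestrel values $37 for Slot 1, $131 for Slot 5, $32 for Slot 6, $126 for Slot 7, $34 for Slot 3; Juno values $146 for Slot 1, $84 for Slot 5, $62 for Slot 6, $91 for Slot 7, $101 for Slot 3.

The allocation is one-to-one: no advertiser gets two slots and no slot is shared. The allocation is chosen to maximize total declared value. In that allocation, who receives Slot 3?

Juno receives Slot 3.

Optimal: Onyx→Slot 6 ($124), Quanta→Slot 7 ($150), Brightly→Slot 1 ($135), Kestrel→Slot 5 ($131), Juno→Slot 3 ($101) — total 124+150+135+131+101 = $641.
Max-entry greedy (repeatedly take the single best remaining cell) gives $579, worse by 62.
Swapping Brightly↔Onyx (Brightly→Slot 6 $60, Onyx→Slot 1 $114) loses 85.
Every other assignment is strictly worse.
Juno's own top slot is Slot 1 ($146), but forcing Juno→Slot 1 and reassigning the rest optimally gives only $602 — worse by 39.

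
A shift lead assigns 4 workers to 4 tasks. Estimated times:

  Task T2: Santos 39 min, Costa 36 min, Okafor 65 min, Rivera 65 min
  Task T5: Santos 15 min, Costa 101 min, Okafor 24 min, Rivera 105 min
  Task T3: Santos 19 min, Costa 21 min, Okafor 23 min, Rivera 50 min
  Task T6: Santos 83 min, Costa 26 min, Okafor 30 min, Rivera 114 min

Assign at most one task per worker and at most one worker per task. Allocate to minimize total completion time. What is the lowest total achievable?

Minimum total: 129 min

Optimal: Santos→Task T5 (15 min), Costa→Task T6 (26 min), Okafor→Task T3 (23 min), Rivera→Task T2 (65 min) — total 15+26+23+65 = 129 min.
Min-entry greedy (repeatedly take the single cheapest remaining cell) gives 131 min, worse by 2.
Next-best assignment: Santos→Task T5, Costa→Task T2, Okafor→Task T6, Rivera→Task T3 = 131 min.
Every other assignment is strictly worse.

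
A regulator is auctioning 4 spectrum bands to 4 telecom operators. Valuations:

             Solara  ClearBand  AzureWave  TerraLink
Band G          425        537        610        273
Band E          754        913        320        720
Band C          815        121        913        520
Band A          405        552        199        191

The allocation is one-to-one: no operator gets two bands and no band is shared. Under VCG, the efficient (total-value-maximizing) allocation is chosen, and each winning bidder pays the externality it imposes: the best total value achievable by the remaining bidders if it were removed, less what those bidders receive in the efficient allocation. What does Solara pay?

Efficient allocation: Solara→Band C ($815M), ClearBand→Band A ($552M), AzureWave→Band G ($610M), TerraLink→Band E ($720M); total welfare W = $2697M.
Solara receives Band C at value $815M, so the others get W − 815 = $1882M.
Without Solara: best allocation of the remaining 3 bidders over all 4 bands is ClearBand→Band A ($552M), AzureWave→Band C ($913M), TerraLink→Band E ($720M), total $2185M.
VCG payment = (others' best without Solara) − (others' welfare with Solara) = 2185 − 1882 = $303M.

Solara pays $303M.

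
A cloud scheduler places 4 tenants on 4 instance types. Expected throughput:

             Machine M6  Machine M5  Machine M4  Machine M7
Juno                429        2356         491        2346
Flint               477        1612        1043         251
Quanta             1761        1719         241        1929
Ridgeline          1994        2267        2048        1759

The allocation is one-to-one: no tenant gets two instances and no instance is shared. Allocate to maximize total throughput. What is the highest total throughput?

Max total: 7767 ops/s

This is a one-to-one assignment (maximum-weight bipartite matching).
Optimal: Juno→Machine M7 (2346 ops/s), Flint→Machine M5 (1612 ops/s), Quanta→Machine M6 (1761 ops/s), Ridgeline→Machine M4 (2048 ops/s) — total 2346+1612+1761+2048 = 7767 ops/s.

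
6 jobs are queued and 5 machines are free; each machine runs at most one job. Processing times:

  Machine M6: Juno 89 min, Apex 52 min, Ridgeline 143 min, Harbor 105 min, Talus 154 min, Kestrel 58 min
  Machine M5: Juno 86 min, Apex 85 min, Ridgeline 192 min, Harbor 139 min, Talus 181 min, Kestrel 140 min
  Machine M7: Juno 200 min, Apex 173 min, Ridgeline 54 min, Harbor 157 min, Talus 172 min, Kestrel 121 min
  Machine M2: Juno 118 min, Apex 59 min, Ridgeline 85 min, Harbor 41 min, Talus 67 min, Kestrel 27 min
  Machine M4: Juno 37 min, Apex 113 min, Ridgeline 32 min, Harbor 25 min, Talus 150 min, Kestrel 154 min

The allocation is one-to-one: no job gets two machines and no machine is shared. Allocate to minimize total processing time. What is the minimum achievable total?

Treat this as an assignment problem: match each job to one machine.
Optimal: Apex→Machine M6 (52 min), Juno→Machine M5 (86 min), Ridgeline→Machine M7 (54 min), Kestrel→Machine M2 (27 min), Harbor→Machine M4 (25 min) — total 52+86+54+27+25 = 244 min.
Row-greedy (each job in turn takes its cheapest remaining machine) gives 365 min, worse by 121.
Swapping Juno↔Apex (Juno→Machine M6 89 min, Apex→Machine M5 85 min) adds 36.

Minimum total: 244 min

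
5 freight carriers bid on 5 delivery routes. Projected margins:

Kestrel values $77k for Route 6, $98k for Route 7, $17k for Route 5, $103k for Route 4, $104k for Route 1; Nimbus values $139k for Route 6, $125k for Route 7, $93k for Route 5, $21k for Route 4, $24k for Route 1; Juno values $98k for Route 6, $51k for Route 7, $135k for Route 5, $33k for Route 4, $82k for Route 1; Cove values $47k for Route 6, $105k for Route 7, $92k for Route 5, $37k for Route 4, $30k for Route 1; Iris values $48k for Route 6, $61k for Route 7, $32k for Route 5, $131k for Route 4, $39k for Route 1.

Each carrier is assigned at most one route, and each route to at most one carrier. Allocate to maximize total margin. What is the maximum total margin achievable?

Max total: $614k

Optimal: Kestrel→Route 1 ($104k), Nimbus→Route 6 ($139k), Juno→Route 5 ($135k), Cove→Route 7 ($105k), Iris→Route 4 ($131k) — total 104+139+135+105+131 = $614k.
Next-best assignment: Kestrel→Route 1, Nimbus→Route 7, Juno→Route 6, Cove→Route 5, Iris→Route 4 = $550k.
Swapping Iris↔Cove (Iris→Route 7 $61k, Cove→Route 4 $37k) loses 138.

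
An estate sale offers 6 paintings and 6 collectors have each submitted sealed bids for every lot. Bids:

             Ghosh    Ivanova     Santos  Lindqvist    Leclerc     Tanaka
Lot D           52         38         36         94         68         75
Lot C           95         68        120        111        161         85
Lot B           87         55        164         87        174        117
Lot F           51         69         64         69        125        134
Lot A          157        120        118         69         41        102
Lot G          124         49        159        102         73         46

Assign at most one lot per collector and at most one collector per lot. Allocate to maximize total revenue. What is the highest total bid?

Maximum total: $797

Optimal: Ghosh→Lot G ($124), Ivanova→Lot A ($120), Santos→Lot B ($164), Lindqvist→Lot D ($94), Leclerc→Lot C ($161), Tanaka→Lot F ($134) — total 124+120+164+94+161+134 = $797.
Column-greedy (each lot in turn goes to its best remaining collector) gives $759, worse by 38.
Every other assignment is strictly worse.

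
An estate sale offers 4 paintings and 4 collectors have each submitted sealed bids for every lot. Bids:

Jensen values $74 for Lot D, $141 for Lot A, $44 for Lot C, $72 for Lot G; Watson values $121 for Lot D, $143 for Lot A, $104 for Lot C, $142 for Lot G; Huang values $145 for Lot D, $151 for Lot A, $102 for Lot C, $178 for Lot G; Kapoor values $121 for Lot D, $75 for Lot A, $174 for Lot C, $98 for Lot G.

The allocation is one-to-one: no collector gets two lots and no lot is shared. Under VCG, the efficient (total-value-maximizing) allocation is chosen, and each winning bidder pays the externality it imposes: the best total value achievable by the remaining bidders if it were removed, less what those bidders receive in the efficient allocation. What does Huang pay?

Efficient allocation: Jensen→Lot A ($141), Watson→Lot D ($121), Huang→Lot G ($178), Kapoor→Lot C ($174); total welfare W = $614.
Huang receives Lot G at value $178, so the others get W − 178 = $436.
Without Huang: best allocation of the remaining 3 bidders over all 4 lots is Jensen→Lot A ($141), Watson→Lot G ($142), Kapoor→Lot C ($174), total $457.
VCG payment = (others' best without Huang) − (others' welfare with Huang) = 457 − 436 = $21.

Huang pays $21.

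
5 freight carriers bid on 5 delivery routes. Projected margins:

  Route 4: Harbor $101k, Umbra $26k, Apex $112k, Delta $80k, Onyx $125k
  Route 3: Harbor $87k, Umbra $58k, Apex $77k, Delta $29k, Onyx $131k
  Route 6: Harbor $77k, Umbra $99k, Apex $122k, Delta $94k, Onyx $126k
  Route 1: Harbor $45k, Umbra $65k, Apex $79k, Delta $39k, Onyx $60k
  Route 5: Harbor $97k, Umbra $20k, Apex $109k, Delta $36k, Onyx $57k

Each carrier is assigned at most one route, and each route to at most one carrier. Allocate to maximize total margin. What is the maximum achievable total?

Max total: $500k

Optimal: Harbor→Route 4 ($101k), Umbra→Route 1 ($65k), Apex→Route 5 ($109k), Delta→Route 6 ($94k), Onyx→Route 3 ($131k) — total 101+65+109+94+131 = $500k.
Max-entry greedy (repeatedly take the single best remaining cell) gives $455k, worse by 45.
Next-best assignment: Harbor→Route 5, Umbra→Route 1, Apex→Route 4, Delta→Route 6, Onyx→Route 3 = $499k.
Swapping Umbra↔Apex (Umbra→Route 5 $20k, Apex→Route 1 $79k) loses 75.
No other one-to-one assignment exceeds $500k.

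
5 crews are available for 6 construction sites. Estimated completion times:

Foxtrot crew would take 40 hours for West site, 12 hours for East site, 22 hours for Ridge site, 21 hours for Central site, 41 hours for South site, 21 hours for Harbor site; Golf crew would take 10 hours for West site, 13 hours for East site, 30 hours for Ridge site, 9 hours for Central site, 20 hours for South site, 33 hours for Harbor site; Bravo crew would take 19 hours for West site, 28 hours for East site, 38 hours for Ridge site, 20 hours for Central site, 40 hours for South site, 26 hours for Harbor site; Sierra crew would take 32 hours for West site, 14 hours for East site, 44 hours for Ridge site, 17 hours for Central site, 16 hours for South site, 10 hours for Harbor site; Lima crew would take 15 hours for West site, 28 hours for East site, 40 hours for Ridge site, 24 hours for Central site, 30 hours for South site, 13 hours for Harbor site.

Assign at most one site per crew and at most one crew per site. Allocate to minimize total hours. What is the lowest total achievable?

Optimal: Foxtrot crew→East site (12 hours), Golf crew→Central site (9 hours), Bravo crew→West site (19 hours), Sierra crew→South site (16 hours), Lima crew→Harbor site (13 hours) — total 12+9+19+16+13 = 69 hours.
Min-entry greedy (repeatedly take the single cheapest remaining cell) gives 84 hours, worse by 15.
Every other assignment is strictly worse.

Minimum total: 69 hours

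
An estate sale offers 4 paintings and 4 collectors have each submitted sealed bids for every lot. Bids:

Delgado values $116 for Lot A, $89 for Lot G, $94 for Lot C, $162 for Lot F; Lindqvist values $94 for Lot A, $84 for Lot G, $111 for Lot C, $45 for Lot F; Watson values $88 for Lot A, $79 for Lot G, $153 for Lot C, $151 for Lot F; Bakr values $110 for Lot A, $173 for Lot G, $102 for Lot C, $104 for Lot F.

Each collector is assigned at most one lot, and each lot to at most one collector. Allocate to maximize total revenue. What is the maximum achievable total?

Optimal: Delgado→Lot F ($162), Lindqvist→Lot A ($94), Watson→Lot C ($153), Bakr→Lot G ($173) — total 162+94+153+173 = $582.
Column-greedy (each lot in turn goes to its best remaining collector) gives $487, worse by 95.
Swapping Lindqvist↔Bakr (Lindqvist→Lot G $84, Bakr→Lot A $110) loses 73.

Max total: $582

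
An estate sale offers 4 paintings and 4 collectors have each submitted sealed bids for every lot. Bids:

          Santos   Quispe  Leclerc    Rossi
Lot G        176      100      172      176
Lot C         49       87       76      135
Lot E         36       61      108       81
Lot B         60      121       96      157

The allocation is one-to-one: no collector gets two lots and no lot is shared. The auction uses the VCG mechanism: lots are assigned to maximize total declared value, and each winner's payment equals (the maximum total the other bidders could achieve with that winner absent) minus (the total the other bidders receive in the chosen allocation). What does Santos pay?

Efficient allocation: Santos→Lot G ($176), Quispe→Lot B ($121), Leclerc→Lot E ($108), Rossi→Lot C ($135); total welfare W = $540.
Santos receives Lot G at value $176, so the others get W − 176 = $364.
Without Santos: best allocation of the remaining 3 bidders over all 4 lots is Quispe→Lot B ($121), Leclerc→Lot G ($172), Rossi→Lot C ($135), total $428.
VCG payment = (others' best without Santos) − (others' welfare with Santos) = 428 − 364 = $64.

Santos pays $64.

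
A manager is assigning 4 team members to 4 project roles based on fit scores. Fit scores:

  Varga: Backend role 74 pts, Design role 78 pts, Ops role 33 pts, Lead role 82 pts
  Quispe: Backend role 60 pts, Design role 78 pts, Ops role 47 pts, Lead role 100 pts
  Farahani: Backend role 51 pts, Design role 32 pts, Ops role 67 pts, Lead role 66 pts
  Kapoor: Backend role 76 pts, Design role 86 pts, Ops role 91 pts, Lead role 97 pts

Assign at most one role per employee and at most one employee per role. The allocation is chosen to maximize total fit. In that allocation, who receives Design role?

Optimal: Varga→Backend role (74 pts), Quispe→Lead role (100 pts), Farahani→Ops role (67 pts), Kapoor→Design role (86 pts) — total 74+100+67+86 = 327 pts.
Swapping Kapoor↔Varga (Kapoor→Backend role 76 pts, Varga→Design role 78 pts) loses 6.
Kapoor's own top role is Lead role (97 pts), but forcing Kapoor→Lead role and reassigning the rest optimally gives only 316 pts — worse by 11.

Kapoor receives Design role.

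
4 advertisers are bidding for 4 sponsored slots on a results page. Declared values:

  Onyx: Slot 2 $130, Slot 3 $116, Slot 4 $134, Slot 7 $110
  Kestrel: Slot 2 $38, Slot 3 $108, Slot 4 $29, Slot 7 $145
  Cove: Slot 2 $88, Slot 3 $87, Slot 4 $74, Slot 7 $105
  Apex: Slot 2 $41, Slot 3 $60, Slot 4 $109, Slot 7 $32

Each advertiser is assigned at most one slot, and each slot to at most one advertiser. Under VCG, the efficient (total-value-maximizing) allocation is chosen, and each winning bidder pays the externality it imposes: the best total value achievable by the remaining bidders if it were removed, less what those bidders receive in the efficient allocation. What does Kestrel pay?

Efficient allocation: Onyx→Slot 2 ($130), Kestrel→Slot 7 ($145), Cove→Slot 3 ($87), Apex→Slot 4 ($109); total welfare W = $471.
Kestrel receives Slot 7 at value $145, so the others get W − 145 = $326.
Without Kestrel: best allocation of the remaining 3 bidders over all 4 slots is Onyx→Slot 2 ($130), Cove→Slot 7 ($105), Apex→Slot 4 ($109), total $344.
VCG payment = (others' best without Kestrel) − (others' welfare with Kestrel) = 344 − 326 = $18.

Kestrel pays $18.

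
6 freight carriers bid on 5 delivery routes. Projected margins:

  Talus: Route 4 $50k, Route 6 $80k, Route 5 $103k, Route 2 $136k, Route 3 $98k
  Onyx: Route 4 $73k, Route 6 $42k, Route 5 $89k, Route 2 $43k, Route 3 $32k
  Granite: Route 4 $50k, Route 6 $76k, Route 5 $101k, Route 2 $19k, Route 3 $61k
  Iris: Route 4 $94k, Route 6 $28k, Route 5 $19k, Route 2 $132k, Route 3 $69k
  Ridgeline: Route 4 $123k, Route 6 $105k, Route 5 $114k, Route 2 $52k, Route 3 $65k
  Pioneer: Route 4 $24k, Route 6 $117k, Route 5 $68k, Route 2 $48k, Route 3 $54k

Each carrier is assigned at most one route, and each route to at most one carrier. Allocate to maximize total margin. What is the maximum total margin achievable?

Maximum total: $571k

Optimal: Ridgeline→Route 4 ($123k), Pioneer→Route 6 ($117k), Granite→Route 5 ($101k), Iris→Route 2 ($132k), Talus→Route 3 ($98k) — total 123+117+101+132+98 = $571k.
Column-greedy (each route in turn goes to its best remaining carrier) gives $536k, worse by 35.
Next-best assignment: Ridgeline→Route 4, Pioneer→Route 6, Onyx→Route 5, Iris→Route 2, Talus→Route 3 = $559k.
Swapping Ridgeline↔Granite (Ridgeline→Route 5 $114k, Granite→Route 4 $50k) loses 60.
No other one-to-one assignment exceeds $571k.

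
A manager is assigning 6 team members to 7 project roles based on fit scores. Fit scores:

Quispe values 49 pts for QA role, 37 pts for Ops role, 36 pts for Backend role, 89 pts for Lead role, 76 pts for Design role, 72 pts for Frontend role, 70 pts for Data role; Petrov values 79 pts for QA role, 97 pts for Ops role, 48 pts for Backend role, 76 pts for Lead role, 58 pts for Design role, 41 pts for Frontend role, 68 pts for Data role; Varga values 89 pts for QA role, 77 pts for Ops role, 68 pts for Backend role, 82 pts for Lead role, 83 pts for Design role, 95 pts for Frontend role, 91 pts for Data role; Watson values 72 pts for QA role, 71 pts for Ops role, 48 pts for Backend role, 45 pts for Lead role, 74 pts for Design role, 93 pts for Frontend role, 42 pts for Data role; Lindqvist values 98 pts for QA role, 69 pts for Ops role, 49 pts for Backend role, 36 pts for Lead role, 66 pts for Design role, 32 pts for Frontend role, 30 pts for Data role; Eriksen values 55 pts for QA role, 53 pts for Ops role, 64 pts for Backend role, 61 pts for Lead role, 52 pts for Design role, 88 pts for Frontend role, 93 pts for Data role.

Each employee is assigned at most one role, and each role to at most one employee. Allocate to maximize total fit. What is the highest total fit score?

Maximum total: 553 pts

This is the linear assignment problem.
Optimal: Quispe→Lead role (89 pts), Petrov→Ops role (97 pts), Varga→Design role (83 pts), Watson→Frontend role (93 pts), Lindqvist→QA role (98 pts), Eriksen→Data role (93 pts) — total 89+97+83+93+98+93 = 553 pts.
Row-greedy (each employee in turn takes its best remaining role) gives 546 pts, worse by 7.
Next-best assignment: Quispe→Lead role, Petrov→Ops role, Varga→Frontend role, Watson→Design role, Lindqvist→QA role, Eriksen→Data role = 546 pts.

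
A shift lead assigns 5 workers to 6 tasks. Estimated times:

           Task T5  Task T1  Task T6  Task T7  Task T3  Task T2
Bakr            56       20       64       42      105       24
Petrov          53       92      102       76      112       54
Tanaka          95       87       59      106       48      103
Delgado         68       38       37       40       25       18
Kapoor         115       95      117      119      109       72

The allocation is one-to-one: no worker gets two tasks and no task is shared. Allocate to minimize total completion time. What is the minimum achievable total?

Optimal: Bakr→Task T1 (20 min), Petrov→Task T5 (53 min), Tanaka→Task T6 (59 min), Delgado→Task T3 (25 min), Kapoor→Task T2 (72 min) — total 20+53+59+25+72 = 229 min.
Column-greedy (each task in turn goes to its cheapest remaining worker) gives 325 min, worse by 96.
Checked against all permutations: 229 min is optimal.

Minimum total: 229 min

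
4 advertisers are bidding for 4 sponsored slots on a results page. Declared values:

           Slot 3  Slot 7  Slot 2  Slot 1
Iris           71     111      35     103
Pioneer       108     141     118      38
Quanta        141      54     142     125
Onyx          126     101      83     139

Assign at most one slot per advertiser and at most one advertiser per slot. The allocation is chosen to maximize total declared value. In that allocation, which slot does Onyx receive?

Onyx receives Slot 3.

Treat this as an assignment problem: match each advertiser to one slot.
Optimal: Iris→Slot 1 ($103), Pioneer→Slot 7 ($141), Quanta→Slot 2 ($142), Onyx→Slot 3 ($126) — total 103+141+142+126 = $512.
Max-entry greedy (repeatedly take the single best remaining cell) gives $493, worse by 19.
Next-best assignment: Iris→Slot 7, Pioneer→Slot 2, Quanta→Slot 3, Onyx→Slot 1 = $509.
Checked against all permutations: $512 is optimal.
Onyx's own top slot is Slot 1 ($139), but forcing Onyx→Slot 1 and reassigning the rest optimally gives only $509 — worse by 3.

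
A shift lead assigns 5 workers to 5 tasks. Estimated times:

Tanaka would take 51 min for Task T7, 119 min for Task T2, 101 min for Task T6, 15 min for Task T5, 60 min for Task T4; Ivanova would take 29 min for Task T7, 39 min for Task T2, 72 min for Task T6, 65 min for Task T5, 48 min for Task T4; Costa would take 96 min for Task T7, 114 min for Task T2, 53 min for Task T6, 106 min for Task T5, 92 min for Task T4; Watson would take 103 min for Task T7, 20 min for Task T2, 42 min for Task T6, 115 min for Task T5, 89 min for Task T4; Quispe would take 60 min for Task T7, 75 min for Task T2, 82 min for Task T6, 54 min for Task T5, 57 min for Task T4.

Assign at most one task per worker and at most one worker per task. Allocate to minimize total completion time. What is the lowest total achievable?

Min total: 174 min

This is the linear assignment problem.
Optimal: Tanaka→Task T5 (15 min), Ivanova→Task T7 (29 min), Costa→Task T6 (53 min), Watson→Task T2 (20 min), Quispe→Task T4 (57 min) — total 15+29+53+20+57 = 174 min.
Next-best assignment: Tanaka→Task T5, Ivanova→Task T4, Costa→Task T6, Watson→Task T2, Quispe→Task T7 = 196 min.
Every other assignment is strictly worse.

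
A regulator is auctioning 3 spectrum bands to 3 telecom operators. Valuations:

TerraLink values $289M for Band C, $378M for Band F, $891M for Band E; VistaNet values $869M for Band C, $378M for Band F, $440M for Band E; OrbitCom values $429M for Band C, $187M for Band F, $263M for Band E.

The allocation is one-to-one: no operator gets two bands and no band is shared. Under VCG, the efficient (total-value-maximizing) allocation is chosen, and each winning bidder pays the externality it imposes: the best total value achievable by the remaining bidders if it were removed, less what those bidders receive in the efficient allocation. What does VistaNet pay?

VistaNet pays $242M.

Efficient allocation: TerraLink→Band E ($891M), VistaNet→Band C ($869M), OrbitCom→Band F ($187M); total welfare W = $1947M.
VistaNet receives Band C at value $869M, so the others get W − 869 = $1078M.
Without VistaNet: best allocation of the remaining 2 bidders over all 3 bands is TerraLink→Band E ($891M), OrbitCom→Band C ($429M), total $1320M.
VCG payment = (others' best without VistaNet) − (others' welfare with VistaNet) = 1320 − 1078 = $242M.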